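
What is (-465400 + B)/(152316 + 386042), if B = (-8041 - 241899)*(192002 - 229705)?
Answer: 4711511210/269179 ≈ 17503.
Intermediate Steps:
B = 9423487820 (B = -249940*(-37703) = 9423487820)
(-465400 + B)/(152316 + 386042) = (-465400 + 9423487820)/(152316 + 386042) = 9423022420/538358 = 9423022420*(1/538358) = 4711511210/269179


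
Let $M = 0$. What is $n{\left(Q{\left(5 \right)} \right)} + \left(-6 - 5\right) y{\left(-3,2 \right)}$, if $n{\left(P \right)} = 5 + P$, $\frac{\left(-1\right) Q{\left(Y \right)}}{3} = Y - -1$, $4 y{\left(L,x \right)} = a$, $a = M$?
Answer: $-13$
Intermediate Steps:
$a = 0$
$y{\left(L,x \right)} = 0$ ($y{\left(L,x \right)} = \frac{1}{4} \cdot 0 = 0$)
$Q{\left(Y \right)} = -3 - 3 Y$ ($Q{\left(Y \right)} = - 3 \left(Y - -1\right) = - 3 \left(Y + 1\right) = - 3 \left(1 + Y\right) = -3 - 3 Y$)
$n{\left(Q{\left(5 \right)} \right)} + \left(-6 - 5\right) y{\left(-3,2 \right)} = \left(5 - 18\right) + \left(-6 - 5\right) 0 = \left(5 - 18\right) - 0 = \left(5 - 18\right) + 0 = -13 + 0 = -13$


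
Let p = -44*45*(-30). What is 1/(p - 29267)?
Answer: 1/30133 ≈ 3.3186e-5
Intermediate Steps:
p = 59400 (p = -1980*(-30) = 59400)
1/(p - 29267) = 1/(59400 - 29267) = 1/30133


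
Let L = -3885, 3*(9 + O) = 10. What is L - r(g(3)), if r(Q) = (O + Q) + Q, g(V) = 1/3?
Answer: -3880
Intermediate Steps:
O = -17/3 (O = -9 + (⅓)*10 = -9 + 10/3 = -17/3 ≈ -5.6667)
g(V) = ⅓
r(Q) = -17/3 + 2*Q (r(Q) = (-17/3 + Q) + Q = -17/3 + 2*Q)
L - r(g(3)) = -3885 - (-17/3 + 2*(⅓)) = -3885 - (-17/3 + ⅔) = -3885 - 1*(-5) = -3885 + 5 = -3880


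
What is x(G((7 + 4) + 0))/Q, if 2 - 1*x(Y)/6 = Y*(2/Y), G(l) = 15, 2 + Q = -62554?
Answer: 0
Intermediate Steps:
Q = -62556 (Q = -2 - 62554 = -62556)
x(Y) = 0 (x(Y) = 12 - 6*Y*2/Y = 12 - 6*2 = 12 - 12 = 0)
x(G((7 + 4) + 0))/Q = 0/(-62556) = 0*(-1/62556) = 0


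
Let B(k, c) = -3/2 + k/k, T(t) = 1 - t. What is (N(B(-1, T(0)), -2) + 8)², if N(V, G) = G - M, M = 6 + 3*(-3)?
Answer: 81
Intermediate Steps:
M = -3 (M = 6 - 9 = -3)
B(k, c) = -½ (B(k, c) = -3*½ + 1 = -3/2 + 1 = -½)
N(V, G) = 3 + G (N(V, G) = G - 1*(-3) = G + 3 = 3 + G)
(N(B(-1, T(0)), -2) + 8)² = ((3 - 2) + 8)² = (1 + 8)² = 9² = 81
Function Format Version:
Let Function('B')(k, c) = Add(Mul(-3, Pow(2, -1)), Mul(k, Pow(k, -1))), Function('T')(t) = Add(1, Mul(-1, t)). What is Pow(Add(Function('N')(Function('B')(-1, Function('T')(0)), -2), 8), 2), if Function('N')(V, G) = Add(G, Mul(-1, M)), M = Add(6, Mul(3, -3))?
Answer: 81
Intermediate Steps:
M = -3 (M = Add(6, -9) = -3)
Function('B')(k, c) = Rational(-1, 2) (Function('B')(k, c) = Add(Mul(-3, Rational(1, 2)), 1) = Add(Rational(-3, 2), 1) = Rational(-1, 2))
Function('N')(V, G) = Add(3, G) (Function('N')(V, G) = Add(G, Mul(-1, -3)) = Add(G, 3) = Add(3, G))
Pow(Add(Function('N')(Function('B')(-1, Function('T')(0)), -2), 8), 2) = Pow(Add(Add(3, -2), 8), 2) = Pow(Add(1, 8), 2) = Pow(9, 2) = 81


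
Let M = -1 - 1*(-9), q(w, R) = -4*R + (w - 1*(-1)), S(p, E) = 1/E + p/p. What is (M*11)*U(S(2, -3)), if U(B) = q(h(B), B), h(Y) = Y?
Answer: -88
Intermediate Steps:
S(p, E) = 1 + 1/E (S(p, E) = 1/E + 1 = 1 + 1/E)
q(w, R) = 1 + w - 4*R (q(w, R) = -4*R + (w + 1) = -4*R + (1 + w) = 1 + w - 4*R)
M = 8 (M = -1 + 9 = 8)
U(B) = 1 - 3*B (U(B) = 1 + B - 4*B = 1 - 3*B)
(M*11)*U(S(2, -3)) = (8*11)*(1 - 3*(1 - 3)/(-3)) = 88*(1 - (-1)*(-2)) = 88*(1 - 3*2/3) = 88*(1 - 2) = 88*(-1) = -88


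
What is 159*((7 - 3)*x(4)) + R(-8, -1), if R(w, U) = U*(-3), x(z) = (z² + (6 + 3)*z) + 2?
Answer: 34347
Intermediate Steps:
x(z) = 2 + z² + 9*z (x(z) = (z² + 9*z) + 2 = 2 + z² + 9*z)
R(w, U) = -3*U
159*((7 - 3)*x(4)) + R(-8, -1) = 159*((7 - 3)*(2 + 4² + 9*4)) - 3*(-1) = 159*(4*(2 + 16 + 36)) + 3 = 159*(4*54) + 3 = 159*216 + 3 = 34344 + 3 = 34347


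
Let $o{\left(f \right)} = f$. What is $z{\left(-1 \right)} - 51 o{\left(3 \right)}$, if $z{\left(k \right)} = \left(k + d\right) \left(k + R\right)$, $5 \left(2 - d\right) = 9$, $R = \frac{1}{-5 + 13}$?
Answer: $- \frac{1523}{10} \approx -152.3$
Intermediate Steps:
$R = \frac{1}{8} \approx 0.125$
$d = \frac{1}{5}$ ($d = 2 - \frac{9}{5} = \frac{1}{5} \approx 0.2$)
$z{\left(k \right)} = \left(\frac{1}{5} + k\right) \left(\frac{1}{8} + k\right)$ ($z{\left(k \right)} = \left(k + \frac{1}{5}\right) \left(k + \frac{1}{8}\right) = \left(\frac{1}{5} + k\right) \left(\frac{1}{8} + k\right)$)
$z{\left(-1 \right)} - 51 o{\left(3 \right)} = \left(\frac{1}{40} + \left(-1\right)^{2} + \frac{13}{40} \left(-1\right)\right) - 153 = \left(\frac{1}{40} + 1 - \frac{13}{40}\right) - 153 = \frac{7}{10} - 153 = - \frac{1523}{10}$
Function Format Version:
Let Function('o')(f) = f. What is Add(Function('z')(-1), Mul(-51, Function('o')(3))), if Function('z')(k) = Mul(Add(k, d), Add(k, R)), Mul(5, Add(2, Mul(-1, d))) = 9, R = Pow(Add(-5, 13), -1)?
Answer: Rational(-1523, 10) ≈ -152.30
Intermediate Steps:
R = Rational(1, 8) (R = Pow(8, -1) = Rational(1, 8) ≈ 0.12500)
d = Rational(1, 5) (d = Add(2, Mul(Rational(-1, 5), 9)) = Add(2, Rational(-9, 5)) = Rational(1, 5) ≈ 0.20000)
Function('z')(k) = Mul(Add(Rational(1, 5), k), Add(Rational(1, 8), k)) (Function('z')(k) = Mul(Add(k, Rational(1, 5)), Add(k, Rational(1, 8))) = Mul(Add(Rational(1, 5), k), Add(Rational(1, 8), k)))
Add(Function('z')(-1), Mul(-51, Function('o')(3))) = Add(Add(Rational(1, 40), Pow(-1, 2), Mul(Rational(13, 40), -1)), Mul(-51, 3)) = Add(Add(Rational(1, 40), 1, Rational(-13, 40)), -153) = Add(Rational(7, 10), -153) = Rational(-1523, 10)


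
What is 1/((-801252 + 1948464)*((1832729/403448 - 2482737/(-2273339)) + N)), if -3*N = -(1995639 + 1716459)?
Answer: 7906673042/11223740511415189779813 ≈ 7.0446e-13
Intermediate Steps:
N = 1237366 (N = -(-1)*(1995639 + 1716459)/3 = -(-1)*3712098/3 = -⅓*(-3712098) = 1237366)
1/((-801252 + 1948464)*((1832729/403448 - 2482737/(-2273339)) + N)) = 1/((-801252 + 1948464)*((1832729/403448 - 2482737/(-2273339)) + 1237366)) = 1/(1147212*((1832729*(1/403448) - 2482737*(-1/2273339)) + 1237366)) = 1/(1147212*((1832729/403448 + 2482737/2273339) + 1237366)) = 1/(1147212*(178209296183/31626692168 + 1237366)) = 1/(1147212*(39133971790445671/31626692168)) = 1/(11223740511415189779813/7906673042) = 7906673042/11223740511415189779813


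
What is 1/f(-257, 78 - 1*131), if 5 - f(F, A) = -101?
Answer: 1/106 ≈ 0.0094340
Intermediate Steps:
f(F, A) = 106 (f(F, A) = 5 - 1*(-101) = 5 + 101 = 106)
1/f(-257, 78 - 1*131) = 1/106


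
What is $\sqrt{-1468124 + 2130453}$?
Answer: $\sqrt{662329} \approx 813.84$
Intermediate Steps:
$\sqrt{-1468124 + 2130453} = \sqrt{662329}$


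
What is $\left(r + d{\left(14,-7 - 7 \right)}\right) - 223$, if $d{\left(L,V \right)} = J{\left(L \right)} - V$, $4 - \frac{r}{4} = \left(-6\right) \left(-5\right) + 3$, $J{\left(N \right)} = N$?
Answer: $-311$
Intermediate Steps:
$r = -116$ ($r = 16 - 4 \left(\left(-6\right) \left(-5\right) + 3\right) = 16 - 4 \left(30 + 3\right) = 16 - 132 = -116$)
$d{\left(L,V \right)} = L - V$
$\left(r + d{\left(14,-7 - 7 \right)}\right) - 223 = \left(-116 + \left(14 - \left(-7 - 7\right)\right)\right) - 223 = \left(-116 + \left(14 - -14\right)\right) - 223 = \left(-116 + \left(14 + 14\right)\right) - 223 = \left(-116 + 28\right) - 223 = -88 - 223 = -311$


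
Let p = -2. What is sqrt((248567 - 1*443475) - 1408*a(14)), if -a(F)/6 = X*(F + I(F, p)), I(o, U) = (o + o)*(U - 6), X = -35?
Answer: 2*sqrt(15474473) ≈ 7867.5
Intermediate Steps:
I(o, U) = 2*o*(-6 + U) (I(o, U) = (2*o)*(-6 + U) = 2*o*(-6 + U))
a(F) = -3150*F (a(F) = -(-210)*(F + 2*F*(-6 - 2)) = -(-210)*(F + 2*F*(-8)) = -(-210)*(F - 16*F) = -(-210)*(-15*F) = -3150*F)
sqrt((248567 - 1*443475) - 1408*a(14)) = sqrt((248567 - 1*443475) - (-4435200)*14) = sqrt((248567 - 443475) - 1408*(-44100)) = sqrt(-194908 + 62092800) = sqrt(61897892) = 2*sqrt(15474473)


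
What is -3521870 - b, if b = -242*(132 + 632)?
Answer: -3336982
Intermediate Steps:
b = -184888 (b = -242*764 = -184888)
-3521870 - b = -3521870 - 1*(-184888) = -3521870 + 184888 = -3336982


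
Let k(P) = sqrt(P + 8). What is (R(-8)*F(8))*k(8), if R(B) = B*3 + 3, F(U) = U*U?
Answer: -5376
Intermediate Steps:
F(U) = U**2
R(B) = 3 + 3*B (R(B) = 3*B + 3 = 3 + 3*B)
k(P) = sqrt(8 + P)
(R(-8)*F(8))*k(8) = ((3 + 3*(-8))*8**2)*sqrt(8 + 8) = ((3 - 24)*64)*sqrt(16) = -21*64*4 = -1344*4 = -5376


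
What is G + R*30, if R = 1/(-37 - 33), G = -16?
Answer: -115/7 ≈ -16.429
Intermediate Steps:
R = -1/70 (R = 1/(-70) = -1/70 ≈ -0.014286)
G + R*30 = -16 - 1/70*30 = -16 - 3/7 = -115/7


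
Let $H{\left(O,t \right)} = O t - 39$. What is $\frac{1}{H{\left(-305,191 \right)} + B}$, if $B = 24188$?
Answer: $- \frac{1}{34106} \approx -2.932 \cdot 10^{-5}$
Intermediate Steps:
$H{\left(O,t \right)} = -39 + O t$
$\frac{1}{H{\left(-305,191 \right)} + B} = \frac{1}{\left(-39 - 58255\right) + 24188} = \frac{1}{-58294 + 24188} = \frac{1}{-34106} = - \frac{1}{34106}$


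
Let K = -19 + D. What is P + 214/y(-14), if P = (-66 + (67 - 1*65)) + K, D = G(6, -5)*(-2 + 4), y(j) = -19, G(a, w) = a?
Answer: -1563/19 ≈ -82.263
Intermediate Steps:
D = 12 (D = 6*(-2 + 4) = 6*2 = 12)
K = -7 (K = -19 + 12 = -7)
P = -71 (P = (-66 + (67 - 1*65)) - 7 = (-66 + (67 - 65)) - 7 = (-66 + 2) - 7 = -64 - 7 = -71)
P + 214/y(-14) = -71 + 214/(-19) = -71 + 214*(-1/19) = -71 - 214/19 = -1563/19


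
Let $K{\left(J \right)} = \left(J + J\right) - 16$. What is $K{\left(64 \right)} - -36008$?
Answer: $36120$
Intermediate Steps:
$K{\left(J \right)} = -16 + 2 J$ ($K{\left(J \right)} = 2 J - 16 = -16 + 2 J$)
$K{\left(64 \right)} - -36008 = \left(-16 + 2 \cdot 64\right) - -36008 = \left(-16 + 128\right) + 36008 = 112 + 36008 = 36120$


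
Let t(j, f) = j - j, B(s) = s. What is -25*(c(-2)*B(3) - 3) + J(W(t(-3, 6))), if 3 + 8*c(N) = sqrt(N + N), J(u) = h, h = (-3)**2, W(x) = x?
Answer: 897/8 - 75*I/4 ≈ 112.13 - 18.75*I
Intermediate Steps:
t(j, f) = 0
h = 9
J(u) = 9
c(N) = -3/8 + sqrt(2)*sqrt(N)/8 (c(N) = -3/8 + sqrt(N + N)/8 = -3/8 + sqrt(2*N)/8 = -3/8 + (sqrt(2)*sqrt(N))/8 = -3/8 + sqrt(2)*sqrt(N)/8)
-25*(c(-2)*B(3) - 3) + J(W(t(-3, 6))) = -25*((-3/8 + sqrt(2)*sqrt(-2)/8)*3 - 3) + 9 = -25*((-3/8 + sqrt(2)*(I*sqrt(2))/8)*3 - 3) + 9 = -25*((-3/8 + I/4)*3 - 3) + 9 = -25*((-9/8 + 3*I/4) - 3) + 9 = -25*(-33/8 + 3*I/4) + 9 = (825/8 - 75*I/4) + 9 = 897/8 - 75*I/4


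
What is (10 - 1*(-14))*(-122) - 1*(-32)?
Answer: -2896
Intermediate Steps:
(10 - 1*(-14))*(-122) - 1*(-32) = (10 + 14)*(-122) + 32 = 24*(-122) + 32 = -2928 + 32 = -2896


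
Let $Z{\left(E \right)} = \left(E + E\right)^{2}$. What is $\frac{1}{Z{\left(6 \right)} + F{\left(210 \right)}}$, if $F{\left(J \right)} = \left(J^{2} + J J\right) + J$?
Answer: $\frac{1}{88554} \approx 1.1293 \cdot 10^{-5}$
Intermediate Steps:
$Z{\left(E \right)} = 4 E^{2}$ ($Z{\left(E \right)} = \left(2 E\right)^{2} = 4 E^{2}$)
$F{\left(J \right)} = J + 2 J^{2}$ ($F{\left(J \right)} = \left(J^{2} + J^{2}\right) + J = 2 J^{2} + J = J + 2 J^{2}$)
$\frac{1}{Z{\left(6 \right)} + F{\left(210 \right)}} = \frac{1}{4 \cdot 6^{2} + 210 \left(1 + 2 \cdot 210\right)} = \frac{1}{4 \cdot 36 + 210 \left(1 + 420\right)} = \frac{1}{144 + 210 \cdot 421} = \frac{1}{144 + 88410} = \frac{1}{88554}$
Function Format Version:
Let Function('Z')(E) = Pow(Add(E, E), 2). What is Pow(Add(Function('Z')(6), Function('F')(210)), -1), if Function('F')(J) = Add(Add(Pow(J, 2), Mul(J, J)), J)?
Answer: Rational(1, 88554) ≈ 1.1293e-5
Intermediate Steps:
Function('Z')(E) = Mul(4, Pow(E, 2)) (Function('Z')(E) = Pow(Mul(2, E), 2) = Mul(4, Pow(E, 2)))
Function('F')(J) = Add(J, Mul(2, Pow(J, 2))) (Function('F')(J) = Add(Add(Pow(J, 2), Pow(J, 2)), J) = Add(Mul(2, Pow(J, 2)), J) = Add(J, Mul(2, Pow(J, 2))))
Pow(Add(Function('Z')(6), Function('F')(210)), -1) = Pow(Add(Mul(4, Pow(6, 2)), Mul(210, Add(1, Mul(2, 210)))), -1) = Pow(Add(Mul(4, 36), Mul(210, Add(1, 420))), -1) = Pow(Add(144, Mul(210, 421)), -1) = Pow(Add(144, 88410), -1) = Pow(88554, -1) = Rational(1, 88554)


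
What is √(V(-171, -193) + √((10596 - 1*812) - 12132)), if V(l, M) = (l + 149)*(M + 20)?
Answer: √(3806 + 2*I*√587) ≈ 61.694 + 0.3927*I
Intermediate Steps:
V(l, M) = (20 + M)*(149 + l) (V(l, M) = (149 + l)*(20 + M) = (20 + M)*(149 + l))
√(V(-171, -193) + √((10596 - 1*812) - 12132)) = √((2980 + 20*(-171) + 149*(-193) - 193*(-171)) + √((10596 - 1*812) - 12132)) = √((2980 - 3420 - 28757 + 33003) + √((10596 - 812) - 12132)) = √(3806 + √(9784 - 12132)) = √(3806 + √(-2348)) = √(3806 + 2*I*√587)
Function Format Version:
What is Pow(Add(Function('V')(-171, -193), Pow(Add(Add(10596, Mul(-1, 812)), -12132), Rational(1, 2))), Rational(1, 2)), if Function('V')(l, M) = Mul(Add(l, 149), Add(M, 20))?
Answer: Pow(Add(3806, Mul(2, I, Pow(587, Rational(1, 2)))), Rational(1, 2)) ≈ Add(61.694, Mul(0.3927, I))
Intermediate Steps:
Function('V')(l, M) = Mul(Add(20, M), Add(149, l)) (Function('V')(l, M) = Mul(Add(149, l), Add(20, M)) = Mul(Add(20, M), Add(149, l)))
Pow(Add(Function('V')(-171, -193), Pow(Add(Add(10596, Mul(-1, 812)), -12132), Rational(1, 2))), Rational(1, 2)) = Pow(Add(Add(2980, Mul(20, -171), Mul(149, -193), Mul(-193, -171)), Pow(Add(Add(10596, Mul(-1, 812)), -12132), Rational(1, 2))), Rational(1, 2)) = Pow(Add(Add(2980, -3420, -28757, 33003), Pow(Add(Add(10596, -812), -12132), Rational(1, 2))), Rational(1, 2)) = Pow(Add(3806, Pow(Add(9784, -12132), Rational(1, 2))), Rational(1, 2)) = Pow(Add(3806, Pow(-2348, Rational(1, 2))), Rational(1, 2)) = Pow(Add(3806, Mul(2, I, Pow(587, Rational(1, 2)))), Rational(1, 2))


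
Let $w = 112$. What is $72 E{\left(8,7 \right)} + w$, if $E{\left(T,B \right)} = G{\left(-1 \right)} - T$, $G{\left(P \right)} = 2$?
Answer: $-320$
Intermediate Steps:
$E{\left(T,B \right)} = 2 - T$
$72 E{\left(8,7 \right)} + w = 72 \left(2 - 8\right) + 112 = 72 \left(-6\right) + 112 = -432 + 112 = -320$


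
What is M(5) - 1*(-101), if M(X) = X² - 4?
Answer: 122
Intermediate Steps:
M(X) = -4 + X²
M(5) - 1*(-101) = (-4 + 5²) - 1*(-101) = (-4 + 25) + 101 = 21 + 101 = 122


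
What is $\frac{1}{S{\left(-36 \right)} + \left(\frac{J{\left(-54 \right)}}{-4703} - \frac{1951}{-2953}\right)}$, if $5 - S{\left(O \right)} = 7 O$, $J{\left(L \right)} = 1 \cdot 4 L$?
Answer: $\frac{13887959}{3579018864} \approx 0.0038804$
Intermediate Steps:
$J{\left(L \right)} = 4 L$
$S{\left(O \right)} = 5 - 7 O$
$\frac{1}{S{\left(-36 \right)} + \left(\frac{J{\left(-54 \right)}}{-4703} - \frac{1951}{-2953}\right)} = \frac{1}{\left(5 - -252\right) + \left(\frac{4 \left(-54\right)}{-4703} - \frac{1951}{-2953}\right)} = \frac{1}{\left(5 + 252\right) - - \frac{9813401}{13887959}} = \frac{1}{257 + \left(\frac{216}{4703} + \frac{1951}{2953}\right)} = \frac{1}{257 + \frac{9813401}{13887959}} = \frac{1}{\frac{3579018864}{13887959}} = \frac{13887959}{3579018864}$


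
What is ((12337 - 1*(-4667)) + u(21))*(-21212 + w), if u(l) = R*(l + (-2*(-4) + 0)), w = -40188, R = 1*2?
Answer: -1047606800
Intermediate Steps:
R = 2
u(l) = 16 + 2*l (u(l) = 2*(l + (-2*(-4) + 0)) = 2*(l + (8 + 0)) = 2*(l + 8) = 2*(8 + l) = 16 + 2*l)
((12337 - 1*(-4667)) + u(21))*(-21212 + w) = ((12337 - 1*(-4667)) + (16 + 2*21))*(-21212 - 40188) = ((12337 + 4667) + (16 + 42))*(-61400) = (17004 + 58)*(-61400) = 17062*(-61400) = -1047606800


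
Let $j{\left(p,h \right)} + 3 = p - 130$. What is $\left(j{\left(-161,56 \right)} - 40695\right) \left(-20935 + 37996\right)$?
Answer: $-699313329$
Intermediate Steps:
$j{\left(p,h \right)} = -133 + p$ ($j{\left(p,h \right)} = -3 + \left(p - 130\right) = -3 + \left(-130 + p\right) = -133 + p$)
$\left(j{\left(-161,56 \right)} - 40695\right) \left(-20935 + 37996\right) = \left(\left(-133 - 161\right) - 40695\right) \left(-20935 + 37996\right) = \left(-294 - 40695\right) 17061 = \left(-40989\right) 17061 = -699313329$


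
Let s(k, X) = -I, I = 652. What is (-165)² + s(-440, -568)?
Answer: 26573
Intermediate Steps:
s(k, X) = -652 (s(k, X) = -1*652 = -652)
(-165)² + s(-440, -568) = (-165)² - 652 = 27225 - 652 = 26573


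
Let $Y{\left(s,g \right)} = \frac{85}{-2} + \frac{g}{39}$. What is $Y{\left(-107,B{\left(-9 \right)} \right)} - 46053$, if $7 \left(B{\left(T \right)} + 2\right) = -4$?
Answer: $- \frac{8389393}{182} \approx -46096.0$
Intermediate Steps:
$B{\left(T \right)} = - \frac{18}{7}$ ($B{\left(T \right)} = -2 + \frac{1}{7} \left(-4\right) = -2 - \frac{4}{7} = - \frac{18}{7}$)
$Y{\left(s,g \right)} = - \frac{85}{2} + \frac{g}{39}$ ($Y{\left(s,g \right)} = 85 \left(- \frac{1}{2}\right) + g \frac{1}{39} = - \frac{85}{2} + \frac{g}{39}$)
$Y{\left(-107,B{\left(-9 \right)} \right)} - 46053 = \left(- \frac{85}{2} + \frac{1}{39} \left(- \frac{18}{7}\right)\right) - 46053 = \left(- \frac{85}{2} - \frac{6}{91}\right) - 46053 = - \frac{7747}{182} - 46053 = - \frac{8389393}{182}$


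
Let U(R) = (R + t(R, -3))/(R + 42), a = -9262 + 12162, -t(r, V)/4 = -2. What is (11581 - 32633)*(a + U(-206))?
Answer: -2504124874/41 ≈ -6.1076e+7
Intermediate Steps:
t(r, V) = 8 (t(r, V) = -4*(-2) = 8)
a = 2900
U(R) = (8 + R)/(42 + R) (U(R) = (R + 8)/(R + 42) = (8 + R)/(42 + R))
(11581 - 32633)*(a + U(-206)) = (11581 - 32633)*(2900 + (8 - 206)/(42 - 206)) = -21052*(2900 - 198/(-164)) = -21052*(2900 - 1/164*(-198)) = -21052*(2900 + 99/82) = -21052*237899/82 = -2504124874/41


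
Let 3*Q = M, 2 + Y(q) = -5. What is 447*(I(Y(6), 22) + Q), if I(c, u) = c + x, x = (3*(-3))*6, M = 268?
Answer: 12665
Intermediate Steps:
Y(q) = -7 (Y(q) = -2 - 5 = -7)
x = -54 (x = -9*6 = -54)
Q = 268/3 (Q = (⅓)*268 = 268/3 ≈ 89.333)
I(c, u) = -54 + c (I(c, u) = c - 54 = -54 + c)
447*(I(Y(6), 22) + Q) = 447*((-54 - 7) + 268/3) = 447*(-61 + 268/3) = 447*(85/3) = 12665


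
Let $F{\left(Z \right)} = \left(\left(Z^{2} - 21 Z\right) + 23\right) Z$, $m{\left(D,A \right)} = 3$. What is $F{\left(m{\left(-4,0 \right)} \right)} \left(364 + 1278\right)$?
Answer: $-152706$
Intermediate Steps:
$F{\left(Z \right)} = Z \left(23 + Z^{2} - 21 Z\right)$ ($F{\left(Z \right)} = \left(23 + Z^{2} - 21 Z\right) Z = Z \left(23 + Z^{2} - 21 Z\right)$)
$F{\left(m{\left(-4,0 \right)} \right)} \left(364 + 1278\right) = 3 \left(23 + 3^{2} - 63\right) \left(364 + 1278\right) = 3 \left(23 + 9 - 63\right) 1642 = 3 \left(-31\right) 1642 = \left(-93\right) 1642 = -152706$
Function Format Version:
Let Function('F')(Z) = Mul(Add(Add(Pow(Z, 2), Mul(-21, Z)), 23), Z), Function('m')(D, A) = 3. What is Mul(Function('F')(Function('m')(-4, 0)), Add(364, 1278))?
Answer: -152706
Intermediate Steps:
Function('F')(Z) = Mul(Z, Add(23, Pow(Z, 2), Mul(-21, Z))) (Function('F')(Z) = Mul(Add(23, Pow(Z, 2), Mul(-21, Z)), Z) = Mul(Z, Add(23, Pow(Z, 2), Mul(-21, Z))))
Mul(Function('F')(Function('m')(-4, 0)), Add(364, 1278)) = Mul(Mul(3, Add(23, Pow(3, 2), Mul(-21, 3))), Add(364, 1278)) = Mul(Mul(3, Add(23, 9, -63)), 1642) = Mul(Mul(3, -31), 1642) = Mul(-93, 1642) = -152706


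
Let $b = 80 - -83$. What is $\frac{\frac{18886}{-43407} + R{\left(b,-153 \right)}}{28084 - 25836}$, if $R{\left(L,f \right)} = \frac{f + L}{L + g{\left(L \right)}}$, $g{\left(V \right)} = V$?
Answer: $- \frac{408769}{2272195224} \approx -0.0001799$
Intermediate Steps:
$b = 163$ ($b = 80 + 83 = 163$)
$R{\left(L,f \right)} = \frac{L + f}{2 L}$ ($R{\left(L,f \right)} = \frac{f + L}{L + L} = \frac{L + f}{2 L}$)
$\frac{\frac{18886}{-43407} + R{\left(b,-153 \right)}}{28084 - 25836} = \frac{\frac{18886}{-43407} + \frac{163 - 153}{2 \cdot 163}}{28084 - 25836} = \frac{18886 \left(- \frac{1}{43407}\right) + \frac{1}{2} \cdot \frac{1}{163} \cdot 10}{2248} = \left(- \frac{2698}{6201} + \frac{5}{163}\right) \frac{1}{2248} = \left(- \frac{408769}{1010763}\right) \frac{1}{2248} = - \frac{408769}{2272195224}$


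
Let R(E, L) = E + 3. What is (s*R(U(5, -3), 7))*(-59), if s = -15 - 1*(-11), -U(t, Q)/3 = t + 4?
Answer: -5664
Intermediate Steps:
U(t, Q) = -12 - 3*t (U(t, Q) = -3*(t + 4) = -3*(4 + t) = -12 - 3*t)
s = -4 (s = -15 + 11 = -4)
R(E, L) = 3 + E
(s*R(U(5, -3), 7))*(-59) = -4*(3 + (-12 - 3*5))*(-59) = -4*(3 + (-12 - 15))*(-59) = -4*(3 - 27)*(-59) = -4*(-24)*(-59) = 96*(-59) = -5664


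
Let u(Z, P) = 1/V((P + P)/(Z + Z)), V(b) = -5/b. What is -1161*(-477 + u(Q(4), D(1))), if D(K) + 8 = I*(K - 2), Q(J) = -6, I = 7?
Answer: 1108755/2 ≈ 5.5438e+5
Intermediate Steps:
D(K) = -22 + 7*K (D(K) = -8 + 7*(K - 2) = -8 + 7*(-2 + K) = -8 + (-14 + 7*K) = -22 + 7*K)
u(Z, P) = -P/(5*Z) (u(Z, P) = 1/(-5*(Z + Z)/(P + P)) = 1/(-5*Z/P) = -P/(5*Z))
-1161*(-477 + u(Q(4), D(1))) = -1161*(-477 - ⅕*(-22 + 7*1)/(-6)) = -1161*(-477 - ⅕*(-22 + 7)*(-⅙)) = -1161*(-477 - ⅕*(-15)*(-⅙)) = -1161*(-477 - ½) = -1161*(-955/2) = 1108755/2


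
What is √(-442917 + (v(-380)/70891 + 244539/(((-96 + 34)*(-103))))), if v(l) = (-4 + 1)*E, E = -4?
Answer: I*√90766342174488878668686/452709926 ≈ 665.49*I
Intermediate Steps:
v(l) = 12 (v(l) = (-4 + 1)*(-4) = -3*(-4) = 12)
√(-442917 + (v(-380)/70891 + 244539/(((-96 + 34)*(-103))))) = √(-442917 + (12/70891 + 244539/(((-96 + 34)*(-103))))) = √(-442917 + (12*(1/70891) + 244539/((-62*(-103))))) = √(-442917 + (12/70891 + 244539/6386)) = √(-442917 + 17335690881/452709926) = √(-200495586603261/452709926) = I*√90766342174488878668686/452709926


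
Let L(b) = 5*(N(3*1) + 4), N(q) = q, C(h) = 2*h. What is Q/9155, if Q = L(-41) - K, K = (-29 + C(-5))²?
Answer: -1486/9155 ≈ -0.16232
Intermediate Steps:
K = 1521 (K = (-29 + 2*(-5))² = (-29 - 10)² = (-39)² = 1521)
L(b) = 35 (L(b) = 5*(3*1 + 4) = 5*(3 + 4) = 5*7 = 35)
Q = -1486 (Q = 35 - 1*1521 = 35 - 1521 = -1486)
Q/9155 = -1486/9155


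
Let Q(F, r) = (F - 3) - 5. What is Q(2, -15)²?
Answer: 36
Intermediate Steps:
Q(F, r) = -8 + F (Q(F, r) = (-3 + F) - 5 = -8 + F)
Q(2, -15)² = (-8 + 2)² = (-6)² = 36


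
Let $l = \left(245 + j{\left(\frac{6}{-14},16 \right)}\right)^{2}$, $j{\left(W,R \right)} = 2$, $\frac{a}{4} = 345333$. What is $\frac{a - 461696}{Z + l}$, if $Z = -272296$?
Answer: $- \frac{919636}{211287} \approx -4.3525$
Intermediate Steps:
$a = 1381332$ ($a = 4 \cdot 345333 = 1381332$)
$l = 61009$ ($l = \left(245 + 2\right)^{2} = 247^{2} = 61009$)
$\frac{a - 461696}{Z + l} = \frac{1381332 - 461696}{-272296 + 61009} = \frac{919636}{-211287} = 919636 \left(- \frac{1}{211287}\right) = - \frac{919636}{211287}$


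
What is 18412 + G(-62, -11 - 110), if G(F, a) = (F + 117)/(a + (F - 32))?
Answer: 791705/43 ≈ 18412.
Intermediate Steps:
G(F, a) = (117 + F)/(-32 + F + a) (G(F, a) = (117 + F)/(a + (-32 + F)) = (117 + F)/(-32 + F + a))
18412 + G(-62, -11 - 110) = 18412 + (117 - 62)/(-32 - 62 + (-11 - 110)) = 18412 + 55/(-32 - 62 - 121) = 18412 + 55/(-215) = 18412 - 1/215*55 = 18412 - 11/43 = 791705/43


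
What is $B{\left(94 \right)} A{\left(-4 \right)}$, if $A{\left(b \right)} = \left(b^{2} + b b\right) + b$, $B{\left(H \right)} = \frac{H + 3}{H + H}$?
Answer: $\frac{679}{47} \approx 14.447$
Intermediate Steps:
$B{\left(H \right)} = \frac{3 + H}{2 H}$
$A{\left(b \right)} = b + 2 b^{2}$ ($A{\left(b \right)} = \left(b^{2} + b^{2}\right) + b = 2 b^{2} + b = b + 2 b^{2}$)
$B{\left(94 \right)} A{\left(-4 \right)} = \frac{3 + 94}{2 \cdot 94} \left(- 4 \left(1 + 2 \left(-4\right)\right)\right) = \frac{1}{2} \cdot \frac{1}{94} \cdot 97 \left(- 4 \left(1 - 8\right)\right) = \frac{97 \left(\left(-4\right) \left(-7\right)\right)}{188} = \frac{97}{188} \cdot 28 = \frac{679}{47}$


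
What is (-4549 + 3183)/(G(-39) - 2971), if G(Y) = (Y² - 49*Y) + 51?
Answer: -683/256 ≈ -2.6680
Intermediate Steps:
G(Y) = 51 + Y² - 49*Y
(-4549 + 3183)/(G(-39) - 2971) = (-4549 + 3183)/((51 + (-39)² - 49*(-39)) - 2971) = -1366/((51 + 1521 + 1911) - 2971) = -1366/(3483 - 2971) = -1366/512 = -1366*1/512 = -683/256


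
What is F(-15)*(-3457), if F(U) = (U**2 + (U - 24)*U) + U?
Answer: -2748315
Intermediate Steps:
F(U) = U + U**2 + U*(-24 + U) (F(U) = (U**2 + (-24 + U)*U) + U = (U**2 + U*(-24 + U)) + U = U + U**2 + U*(-24 + U))
F(-15)*(-3457) = -15*(-23 + 2*(-15))*(-3457) = -15*(-23 - 30)*(-3457) = -15*(-53)*(-3457) = 795*(-3457) = -2748315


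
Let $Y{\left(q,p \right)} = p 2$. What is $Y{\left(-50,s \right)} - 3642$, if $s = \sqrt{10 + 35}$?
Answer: $-3642 + 6 \sqrt{5} \approx -3628.6$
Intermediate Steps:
$s = 3 \sqrt{5}$ ($s = \sqrt{45} = 3 \sqrt{5} \approx 6.7082$)
$Y{\left(q,p \right)} = 2 p$
$Y{\left(-50,s \right)} - 3642 = 2 \cdot 3 \sqrt{5} - 3642 = 6 \sqrt{5} - 3642 = -3642 + 6 \sqrt{5}$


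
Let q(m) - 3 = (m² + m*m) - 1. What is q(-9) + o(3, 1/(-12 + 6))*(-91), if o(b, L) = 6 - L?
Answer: -2383/6 ≈ -397.17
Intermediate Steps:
q(m) = 2 + 2*m² (q(m) = 3 + ((m² + m*m) - 1) = 3 + ((m² + m²) - 1) = 3 + (2*m² - 1) = 3 + (-1 + 2*m²) = 2 + 2*m²)
q(-9) + o(3, 1/(-12 + 6))*(-91) = (2 + 2*(-9)²) + (6 - 1/(-12 + 6))*(-91) = (2 + 2*81) + (6 - 1/(-6))*(-91) = (2 + 162) + (6 - 1*(-⅙))*(-91) = 164 + (6 + ⅙)*(-91) = 164 + (37/6)*(-91) = 164 - 3367/6 = -2383/6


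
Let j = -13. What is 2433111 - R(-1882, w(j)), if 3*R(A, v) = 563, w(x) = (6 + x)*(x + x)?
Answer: 7298770/3 ≈ 2.4329e+6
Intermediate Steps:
w(x) = 2*x*(6 + x) (w(x) = (6 + x)*(2*x) = 2*x*(6 + x))
R(A, v) = 563/3 (R(A, v) = (⅓)*563 = 563/3)
2433111 - R(-1882, w(j)) = 2433111 - 1*563/3 = 2433111 - 563/3 = 7298770/3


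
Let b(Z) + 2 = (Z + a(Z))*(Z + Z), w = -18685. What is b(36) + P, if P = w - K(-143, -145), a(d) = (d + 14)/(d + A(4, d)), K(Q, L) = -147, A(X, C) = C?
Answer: -15898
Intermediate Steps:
a(d) = (14 + d)/(2*d) (a(d) = (d + 14)/(d + d) = (14 + d)/((2*d)) = (14 + d)*(1/(2*d)) = (14 + d)/(2*d))
b(Z) = -2 + 2*Z*(Z + (14 + Z)/(2*Z)) (b(Z) = -2 + (Z + (14 + Z)/(2*Z))*(Z + Z) = -2 + (Z + (14 + Z)/(2*Z))*(2*Z) = -2 + 2*Z*(Z + (14 + Z)/(2*Z)))
P = -18538 (P = -18685 - 1*(-147) = -18685 + 147 = -18538)
b(36) + P = (12 + 36 + 2*36²) - 18538 = (12 + 36 + 2*1296) - 18538 = (12 + 36 + 2592) - 18538 = 2640 - 18538 = -15898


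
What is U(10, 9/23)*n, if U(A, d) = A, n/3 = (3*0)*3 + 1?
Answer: 30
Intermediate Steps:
n = 3 (n = 3*((3*0)*3 + 1) = 3*(0*3 + 1) = 3*(0 + 1) = 3*1 = 3)
U(10, 9/23)*n = 10*3 = 30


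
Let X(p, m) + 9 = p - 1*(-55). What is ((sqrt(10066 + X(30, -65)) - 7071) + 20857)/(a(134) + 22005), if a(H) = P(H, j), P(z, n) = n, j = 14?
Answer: 13786/22019 + sqrt(10142)/22019 ≈ 0.63067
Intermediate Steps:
a(H) = 14
X(p, m) = 46 + p (X(p, m) = -9 + (p - 1*(-55)) = -9 + (p + 55) = -9 + (55 + p) = 46 + p)
((sqrt(10066 + X(30, -65)) - 7071) + 20857)/(a(134) + 22005) = ((sqrt(10066 + (46 + 30)) - 7071) + 20857)/(14 + 22005) = ((sqrt(10066 + 76) - 7071) + 20857)/22019 = ((sqrt(10142) - 7071) + 20857)*(1/22019) = ((-7071 + sqrt(10142)) + 20857)*(1/22019) = (13786 + sqrt(10142))*(1/22019) = 13786/22019 + sqrt(10142)/22019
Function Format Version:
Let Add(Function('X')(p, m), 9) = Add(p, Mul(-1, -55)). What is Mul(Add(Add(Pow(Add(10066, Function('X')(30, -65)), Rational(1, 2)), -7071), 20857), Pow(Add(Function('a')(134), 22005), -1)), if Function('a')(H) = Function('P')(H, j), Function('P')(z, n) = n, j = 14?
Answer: Add(Rational(13786, 22019), Mul(Rational(1, 22019), Pow(10142, Rational(1, 2)))) ≈ 0.63067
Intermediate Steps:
Function('a')(H) = 14
Function('X')(p, m) = Add(46, p) (Function('X')(p, m) = Add(-9, Add(p, Mul(-1, -55))) = Add(-9, Add(p, 55)) = Add(-9, Add(55, p)) = Add(46, p))
Mul(Add(Add(Pow(Add(10066, Function('X')(30, -65)), Rational(1, 2)), -7071), 20857), Pow(Add(Function('a')(134), 22005), -1)) = Mul(Add(Add(Pow(Add(10066, Add(46, 30)), Rational(1, 2)), -7071), 20857), Pow(Add(14, 22005), -1)) = Mul(Add(Add(Pow(Add(10066, 76), Rational(1, 2)), -7071), 20857), Pow(22019, -1)) = Mul(Add(Add(Pow(10142, Rational(1, 2)), -7071), 20857), Rational(1, 22019)) = Mul(Add(Add(-7071, Pow(10142, Rational(1, 2))), 20857), Rational(1, 22019)) = Mul(Add(13786, Pow(10142, Rational(1, 2))), Rational(1, 22019)) = Add(Rational(13786, 22019), Mul(Rational(1, 22019), Pow(10142, Rational(1, 2))))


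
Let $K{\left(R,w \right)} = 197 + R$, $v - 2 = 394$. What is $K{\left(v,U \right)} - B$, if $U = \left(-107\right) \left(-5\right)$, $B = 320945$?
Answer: $-320352$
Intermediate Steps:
$v = 396$ ($v = 2 + 394 = 396$)
$U = 535$
$K{\left(v,U \right)} - B = \left(197 + 396\right) - 320945 = 593 - 320945 = -320352$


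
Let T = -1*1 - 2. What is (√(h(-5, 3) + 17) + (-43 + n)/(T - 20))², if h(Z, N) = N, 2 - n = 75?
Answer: 24036/529 + 464*√5/23 ≈ 90.547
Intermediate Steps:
n = -73 (n = 2 - 1*75 = 2 - 75 = -73)
T = -3 (T = -1 - 2 = -3)
(√(h(-5, 3) + 17) + (-43 + n)/(T - 20))² = (√(3 + 17) + (-43 - 73)/(-3 - 20))² = (√20 - 116/(-23))² = (2*√5 - 116*(-1/23))² = (2*√5 + 116/23)² = (116/23 + 2*√5)²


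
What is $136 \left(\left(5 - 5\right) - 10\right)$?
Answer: $-1360$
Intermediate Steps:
$136 \left(\left(5 - 5\right) - 10\right) = 136 \left(0 - 10\right) = 136 \left(-10\right) = -1360$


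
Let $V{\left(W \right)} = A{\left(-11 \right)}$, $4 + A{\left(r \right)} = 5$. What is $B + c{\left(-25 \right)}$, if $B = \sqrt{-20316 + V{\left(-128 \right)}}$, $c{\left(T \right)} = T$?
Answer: $-25 + i \sqrt{20315} \approx -25.0 + 142.53 i$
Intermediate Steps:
$A{\left(r \right)} = 1$ ($A{\left(r \right)} = -4 + 5 = 1$)
$V{\left(W \right)} = 1$
$B = i \sqrt{20315}$ ($B = \sqrt{-20316 + 1} = \sqrt{-20315} = i \sqrt{20315} \approx 142.53 i$)
$B + c{\left(-25 \right)} = i \sqrt{20315} - 25 = -25 + i \sqrt{20315}$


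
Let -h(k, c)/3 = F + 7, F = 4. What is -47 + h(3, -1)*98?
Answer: -3281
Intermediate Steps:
h(k, c) = -33 (h(k, c) = -3*(4 + 7) = -3*11 = -33)
-47 + h(3, -1)*98 = -47 - 33*98 = -47 - 3234 = -3281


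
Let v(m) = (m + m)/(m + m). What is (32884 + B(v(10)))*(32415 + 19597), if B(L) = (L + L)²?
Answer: 1710570656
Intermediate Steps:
v(m) = 1 (v(m) = (2*m)/((2*m)) = (2*m)*(1/(2*m)) = 1)
B(L) = 4*L² (B(L) = (2*L)² = 4*L²)
(32884 + B(v(10)))*(32415 + 19597) = (32884 + 4*1²)*(32415 + 19597) = (32884 + 4*1)*52012 = (32884 + 4)*52012 = 32888*52012 = 1710570656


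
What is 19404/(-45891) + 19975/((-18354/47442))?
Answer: -805354510379/15597841 ≈ -51632.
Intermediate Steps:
19404/(-45891) + 19975/((-18354/47442)) = 19404*(-1/45891) + 19975/((-18354*1/47442)) = -2156/5099 + 19975/(-3059/7907) = -2156/5099 + 19975*(-7907/3059) = -2156/5099 - 157942325/3059 = -805354510379/15597841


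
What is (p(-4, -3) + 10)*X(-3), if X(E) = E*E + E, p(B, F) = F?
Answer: 42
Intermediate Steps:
X(E) = E + E² (X(E) = E² + E = E + E²)
(p(-4, -3) + 10)*X(-3) = (-3 + 10)*(-3*(1 - 3)) = 7*(-3*(-2)) = 7*6 = 42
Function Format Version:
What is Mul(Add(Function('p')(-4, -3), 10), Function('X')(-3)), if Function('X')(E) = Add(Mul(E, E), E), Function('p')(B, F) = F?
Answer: 42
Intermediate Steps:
Function('X')(E) = Add(E, Pow(E, 2)) (Function('X')(E) = Add(Pow(E, 2), E) = Add(E, Pow(E, 2)))
Mul(Add(Function('p')(-4, -3), 10), Function('X')(-3)) = Mul(Add(-3, 10), Mul(-3, Add(1, -3))) = Mul(7, Mul(-3, -2)) = Mul(7, 6) = 42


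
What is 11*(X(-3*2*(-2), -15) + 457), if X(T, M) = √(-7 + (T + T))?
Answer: 5027 + 11*√17 ≈ 5072.4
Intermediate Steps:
X(T, M) = √(-7 + 2*T)
11*(X(-3*2*(-2), -15) + 457) = 11*(√(-7 + 2*(-3*2*(-2))) + 457) = 11*(√(-7 + 2*(-6*(-2))) + 457) = 11*(√(-7 + 2*12) + 457) = 11*(√(-7 + 24) + 457) = 11*(√17 + 457) = 11*(457 + √17) = 5027 + 11*√17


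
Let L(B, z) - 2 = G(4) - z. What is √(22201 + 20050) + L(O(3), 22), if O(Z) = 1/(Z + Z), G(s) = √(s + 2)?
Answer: -20 + √6 + √42251 ≈ 188.00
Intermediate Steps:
G(s) = √(2 + s)
O(Z) = 1/(2*Z)
L(B, z) = 2 + √6 - z (L(B, z) = 2 + (√(2 + 4) - z) = 2 + (√6 - z) = 2 + √6 - z)
√(22201 + 20050) + L(O(3), 22) = √(22201 + 20050) + (2 + √6 - 1*22) = √42251 + (2 + √6 - 22) = √42251 + (-20 + √6) = -20 + √6 + √42251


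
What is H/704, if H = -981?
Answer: -981/704 ≈ -1.3935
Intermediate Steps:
H/704 = -981/704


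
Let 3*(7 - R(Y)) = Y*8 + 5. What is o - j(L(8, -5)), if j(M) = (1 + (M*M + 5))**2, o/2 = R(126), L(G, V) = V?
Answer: -4867/3 ≈ -1622.3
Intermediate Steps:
R(Y) = 16/3 - 8*Y/3 (R(Y) = 7 - (Y*8 + 5)/3 = 7 - (8*Y + 5)/3 = 7 - (5 + 8*Y)/3 = 7 + (-5/3 - 8*Y/3) = 16/3 - 8*Y/3)
o = -1984/3 (o = 2*(16/3 - 8/3*126) = 2*(16/3 - 336) = 2*(-992/3) = -1984/3 ≈ -661.33)
j(M) = (6 + M**2)**2 (j(M) = (1 + (M**2 + 5))**2 = (1 + (5 + M**2))**2 = (6 + M**2)**2)
o - j(L(8, -5)) = -1984/3 - (6 + (-5)**2)**2 = -1984/3 - (6 + 25)**2 = -1984/3 - 1*31**2 = -1984/3 - 1*961 = -1984/3 - 961 = -4867/3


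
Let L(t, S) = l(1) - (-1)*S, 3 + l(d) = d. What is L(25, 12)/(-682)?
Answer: -5/341 ≈ -0.014663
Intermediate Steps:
l(d) = -3 + d
L(t, S) = -2 + S (L(t, S) = (-3 + 1) - (-1)*S = -2 + S)
L(25, 12)/(-682) = (-2 + 12)/(-682) = 10*(-1/682) = -5/341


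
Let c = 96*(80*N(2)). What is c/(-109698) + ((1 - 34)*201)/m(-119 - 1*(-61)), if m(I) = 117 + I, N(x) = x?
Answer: -121422179/1078697 ≈ -112.56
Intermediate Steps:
c = 15360 (c = 96*(80*2) = 96*160 = 15360)
c/(-109698) + ((1 - 34)*201)/m(-119 - 1*(-61)) = 15360/(-109698) + ((1 - 34)*201)/(117 + (-119 - 1*(-61))) = 15360*(-1/109698) + (-33*201)/(117 + (-119 + 61)) = -2560/18283 - 6633/(117 - 58) = -2560/18283 - 6633/59 = -121422179/1078697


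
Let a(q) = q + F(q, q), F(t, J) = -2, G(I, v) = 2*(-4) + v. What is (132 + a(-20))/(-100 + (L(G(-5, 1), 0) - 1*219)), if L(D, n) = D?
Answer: -55/163 ≈ -0.33742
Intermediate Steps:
G(I, v) = -8 + v
a(q) = -2 + q (a(q) = q - 2 = -2 + q)
(132 + a(-20))/(-100 + (L(G(-5, 1), 0) - 1*219)) = (132 + (-2 - 20))/(-100 + ((-8 + 1) - 1*219)) = (132 - 22)/(-100 + (-7 - 219)) = 110/(-100 - 226) = 110/(-326) = 110*(-1/326) = -55/163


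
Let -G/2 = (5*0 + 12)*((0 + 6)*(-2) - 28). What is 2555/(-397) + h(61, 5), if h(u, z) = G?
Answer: 378565/397 ≈ 953.56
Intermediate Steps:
G = 960 (G = -2*(5*0 + 12)*((0 + 6)*(-2) - 28) = -2*(0 + 12)*(6*(-2) - 28) = -24*(-12 - 28) = -24*(-40) = -2*(-480) = 960)
h(u, z) = 960
2555/(-397) + h(61, 5) = 2555/(-397) + 960 = 2555*(-1/397) + 960 = -2555/397 + 960 = 378565/397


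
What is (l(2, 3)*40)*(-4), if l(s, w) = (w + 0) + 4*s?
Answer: -1760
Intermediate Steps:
l(s, w) = w + 4*s
(l(2, 3)*40)*(-4) = ((3 + 4*2)*40)*(-4) = ((3 + 8)*40)*(-4) = (11*40)*(-4) = 440*(-4) = -1760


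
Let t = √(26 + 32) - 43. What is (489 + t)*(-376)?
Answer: -167696 - 376*√58 ≈ -1.7056e+5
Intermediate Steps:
t = -43 + √58 (t = √58 - 43 = -43 + √58 ≈ -35.384)
(489 + t)*(-376) = (489 + (-43 + √58))*(-376) = (446 + √58)*(-376) = -167696 - 376*√58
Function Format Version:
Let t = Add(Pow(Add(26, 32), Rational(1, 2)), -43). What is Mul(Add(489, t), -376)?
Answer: Add(-167696, Mul(-376, Pow(58, Rational(1, 2)))) ≈ -1.7056e+5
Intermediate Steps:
t = Add(-43, Pow(58, Rational(1, 2))) (t = Add(Pow(58, Rational(1, 2)), -43) = Add(-43, Pow(58, Rational(1, 2))) ≈ -35.384)
Mul(Add(489, t), -376) = Mul(Add(489, Add(-43, Pow(58, Rational(1, 2)))), -376) = Mul(Add(446, Pow(58, Rational(1, 2))), -376) = Add(-167696, Mul(-376, Pow(58, Rational(1, 2))))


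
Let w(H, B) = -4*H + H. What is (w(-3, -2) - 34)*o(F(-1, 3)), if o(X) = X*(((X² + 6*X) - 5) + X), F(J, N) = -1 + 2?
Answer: -75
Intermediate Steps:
F(J, N) = 1
w(H, B) = -3*H
o(X) = X*(-5 + X² + 7*X) (o(X) = X*((-5 + X² + 6*X) + X) = X*(-5 + X² + 7*X))
(w(-3, -2) - 34)*o(F(-1, 3)) = (-3*(-3) - 34)*(1*(-5 + 1² + 7*1)) = (9 - 34)*(1*(-5 + 1 + 7)) = -25*3 = -75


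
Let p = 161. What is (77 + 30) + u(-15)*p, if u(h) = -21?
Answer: -3274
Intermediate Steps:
(77 + 30) + u(-15)*p = (77 + 30) - 21*161 = 107 - 3381 = -3274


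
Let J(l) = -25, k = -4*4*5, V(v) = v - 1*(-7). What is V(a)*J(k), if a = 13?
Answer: -500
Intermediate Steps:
V(v) = 7 + v (V(v) = v + 7 = 7 + v)
k = -80 (k = -16*5 = -80)
V(a)*J(k) = (7 + 13)*(-25) = 20*(-25) = -500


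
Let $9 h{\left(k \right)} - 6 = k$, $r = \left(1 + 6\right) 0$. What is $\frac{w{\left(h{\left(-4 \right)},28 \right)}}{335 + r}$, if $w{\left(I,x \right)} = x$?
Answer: $\frac{28}{335} \approx 0.083582$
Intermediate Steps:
$r = 0$ ($r = 7 \cdot 0 = 0$)
$h{\left(k \right)} = \frac{2}{3} + \frac{k}{9}$
$\frac{w{\left(h{\left(-4 \right)},28 \right)}}{335 + r} = \frac{28}{335 + 0} = \frac{28}{335}$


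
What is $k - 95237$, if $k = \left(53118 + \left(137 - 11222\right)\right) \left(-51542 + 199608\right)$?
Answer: $6223562941$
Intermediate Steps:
$k = 6223658178$ ($k = \left(53118 + \left(137 - 11222\right)\right) 148066 = \left(53118 - 11085\right) 148066 = 42033 \cdot 148066 = 6223658178$)
$k - 95237 = 6223658178 - 95237 = 6223562941$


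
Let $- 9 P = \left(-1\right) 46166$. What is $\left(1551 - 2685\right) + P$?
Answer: $\frac{35960}{9} \approx 3995.6$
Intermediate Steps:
$P = \frac{46166}{9}$ ($P = - \frac{\left(-1\right) 46166}{9} = \left(- \frac{1}{9}\right) \left(-46166\right) = \frac{46166}{9} \approx 5129.6$)
$\left(1551 - 2685\right) + P = \left(1551 - 2685\right) + \frac{46166}{9} = -1134 + \frac{46166}{9} = \frac{35960}{9}$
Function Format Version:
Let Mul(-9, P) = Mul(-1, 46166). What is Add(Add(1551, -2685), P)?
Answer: Rational(35960, 9) ≈ 3995.6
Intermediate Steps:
P = Rational(46166, 9) (P = Mul(Rational(-1, 9), Mul(-1, 46166)) = Mul(Rational(-1, 9), -46166) = Rational(46166, 9) ≈ 5129.6)
Add(Add(1551, -2685), P) = Add(Add(1551, -2685), Rational(46166, 9)) = Add(-1134, Rational(46166, 9)) = Rational(35960, 9)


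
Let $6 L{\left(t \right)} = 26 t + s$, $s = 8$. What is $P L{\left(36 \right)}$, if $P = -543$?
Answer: $-85432$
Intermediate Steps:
$L{\left(t \right)} = \frac{4}{3} + \frac{13 t}{3}$ ($L{\left(t \right)} = \frac{26 t + 8}{6} = \frac{8 + 26 t}{6} = \frac{4}{3} + \frac{13 t}{3}$)
$P L{\left(36 \right)} = - 543 \left(\frac{4}{3} + \frac{13}{3} \cdot 36\right) = - 543 \left(\frac{4}{3} + 156\right) = \left(-543\right) \frac{472}{3} = -85432$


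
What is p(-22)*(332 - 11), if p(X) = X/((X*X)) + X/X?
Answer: 6741/22 ≈ 306.41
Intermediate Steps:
p(X) = 1 + 1/X (p(X) = X/(X**2) + 1 = X/X**2 + 1 = 1/X + 1 = 1 + 1/X)
p(-22)*(332 - 11) = ((1 - 22)/(-22))*(332 - 11) = -1/22*(-21)*321 = (21/22)*321 = 6741/22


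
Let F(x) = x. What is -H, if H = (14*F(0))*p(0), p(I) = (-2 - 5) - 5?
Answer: 0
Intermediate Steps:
p(I) = -12 (p(I) = -7 - 5 = -12)
H = 0 (H = (14*0)*(-12) = 0*(-12) = 0)
-H = -1*0 = 0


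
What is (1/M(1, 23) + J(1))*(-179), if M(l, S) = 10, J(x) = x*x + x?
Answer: -3759/10 ≈ -375.90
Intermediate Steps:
J(x) = x + x**2 (J(x) = x**2 + x = x + x**2)
(1/M(1, 23) + J(1))*(-179) = (1/10 + 1*(1 + 1))*(-179) = (1/10 + 1*2)*(-179) = (1/10 + 2)*(-179) = (21/10)*(-179) = -3759/10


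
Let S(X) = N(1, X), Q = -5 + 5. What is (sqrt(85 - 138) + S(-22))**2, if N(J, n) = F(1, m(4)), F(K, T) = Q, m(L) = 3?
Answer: -53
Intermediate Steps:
Q = 0
F(K, T) = 0
N(J, n) = 0
S(X) = 0
(sqrt(85 - 138) + S(-22))**2 = (sqrt(85 - 138) + 0)**2 = (sqrt(-53) + 0)**2 = (I*sqrt(53) + 0)**2 = (I*sqrt(53))**2 = -53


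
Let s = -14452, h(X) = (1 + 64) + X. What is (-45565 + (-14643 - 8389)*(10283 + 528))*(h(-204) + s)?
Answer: 3633808547547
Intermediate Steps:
h(X) = 65 + X
(-45565 + (-14643 - 8389)*(10283 + 528))*(h(-204) + s) = (-45565 + (-14643 - 8389)*(10283 + 528))*((65 - 204) - 14452) = (-45565 - 23032*10811)*(-139 - 14452) = (-45565 - 248998952)*(-14591) = -249044517*(-14591) = 3633808547547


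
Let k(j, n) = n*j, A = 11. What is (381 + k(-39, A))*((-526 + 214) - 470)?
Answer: 37536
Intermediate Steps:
k(j, n) = j*n
(381 + k(-39, A))*((-526 + 214) - 470) = (381 - 39*11)*((-526 + 214) - 470) = (381 - 429)*(-312 - 470) = -48*(-782) = 37536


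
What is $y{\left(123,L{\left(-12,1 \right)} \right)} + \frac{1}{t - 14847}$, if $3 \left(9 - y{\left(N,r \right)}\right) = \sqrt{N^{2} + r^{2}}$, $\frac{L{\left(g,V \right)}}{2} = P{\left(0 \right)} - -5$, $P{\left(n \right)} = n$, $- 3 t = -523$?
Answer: $\frac{396159}{44018} - \frac{\sqrt{15229}}{3} \approx -32.135$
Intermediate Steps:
$t = \frac{523}{3}$ ($t = \left(- \frac{1}{3}\right) \left(-523\right) = \frac{523}{3} \approx 174.33$)
$L{\left(g,V \right)} = 10$ ($L{\left(g,V \right)} = 2 \left(0 - -5\right) = 2 \left(0 + 5\right) = 2 \cdot 5 = 10$)
$y{\left(N,r \right)} = 9 - \frac{\sqrt{N^{2} + r^{2}}}{3}$
$y{\left(123,L{\left(-12,1 \right)} \right)} + \frac{1}{t - 14847} = \left(9 - \frac{\sqrt{123^{2} + 10^{2}}}{3}\right) + \frac{1}{\frac{523}{3} - 14847} = \left(9 - \frac{\sqrt{15129 + 100}}{3}\right) + \frac{1}{- \frac{44018}{3}} = \left(9 - \frac{\sqrt{15229}}{3}\right) - \frac{3}{44018} = \frac{396159}{44018} - \frac{\sqrt{15229}}{3}$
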